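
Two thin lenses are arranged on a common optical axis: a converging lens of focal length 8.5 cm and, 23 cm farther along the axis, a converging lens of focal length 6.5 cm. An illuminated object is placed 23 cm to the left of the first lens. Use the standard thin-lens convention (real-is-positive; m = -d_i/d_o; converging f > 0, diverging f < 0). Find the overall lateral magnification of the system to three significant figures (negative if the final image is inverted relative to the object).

1.26

First lens: d_i1 = 1/(1/8.5 - 1/23) = 13.483 cm.
m_1 = -(13.483)/23 = -0.5862.
The intermediate image is 13.483 cm to the right of lens 1, so d_o2 = L - d_i1 = 23 - 13.483 = 9.517 cm.
Second lens: d_i2 = 1/(1/6.5 - 1/(9.517)) = 20.503 cm.
m_2 = -(20.503)/(9.517) = -2.1543.
The system's lateral magnification is m_1 m_2 = (-0.5862)(-2.1543) = 1.2629.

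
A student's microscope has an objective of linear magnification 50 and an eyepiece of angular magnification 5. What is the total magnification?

250

The overall magnification of a compound microscope is the product of the objective and eyepiece magnifications:
M = M_obj x M_eye = 50 x 5 = 250.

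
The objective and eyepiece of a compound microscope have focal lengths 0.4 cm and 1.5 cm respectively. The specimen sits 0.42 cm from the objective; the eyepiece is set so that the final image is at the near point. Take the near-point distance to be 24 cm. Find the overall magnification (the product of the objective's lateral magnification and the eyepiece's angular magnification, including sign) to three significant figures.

-340

Objective: 1/d_i = 1/f_obj - 1/d_o = 1/0.4 - 1/0.42 = 0.11905 cm^-1, so d_i = 8.400 cm.
m_obj = -d_i/d_o = -8.400/0.42 = -20.000.
Eyepiece angular magnification (image at near point): M_eye = 1 + D/f_e = 1 + 24/1.5 = 17.000.
Overall M = m_obj x M_eye = (-20.000)(17.000) = -340.00.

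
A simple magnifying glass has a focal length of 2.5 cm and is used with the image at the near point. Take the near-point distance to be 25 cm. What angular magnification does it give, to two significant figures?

11

M = 1 + D/f = 1 + 25/2.5 = 11.000.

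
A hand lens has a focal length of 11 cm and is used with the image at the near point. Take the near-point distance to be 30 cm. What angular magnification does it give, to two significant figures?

M = 1 + D/f = 1 + 30/11 = 3.727.

3.7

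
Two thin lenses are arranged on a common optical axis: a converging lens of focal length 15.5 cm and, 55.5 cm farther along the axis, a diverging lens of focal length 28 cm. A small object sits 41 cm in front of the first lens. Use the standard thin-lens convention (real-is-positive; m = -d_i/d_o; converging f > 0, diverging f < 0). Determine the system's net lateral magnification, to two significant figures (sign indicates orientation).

Lens 1: 1/d_i1 = 1/f_1 - 1/d_o1 = 1/15.5 - 1/41 = 0.04013 cm^-1, so d_i1 = 24.922 cm.
m_1 = -(24.922)/41 = -0.6078.
Object distance for lens 2: d_o2 = 55.5 - 24.922 = 30.578 cm.
Lens 2: 1/d_i2 = 1/f_2 - 1/d_o2 = 1/(-28) - 1/(30.578) = -0.06842 cm^-1, so d_i2 = -14.616 cm.
m_2 = -(-14.616)/(30.578) = 0.4780.
The system's lateral magnification is m_1 m_2 = (-0.6078)(0.4780) = -0.2905.

-0.29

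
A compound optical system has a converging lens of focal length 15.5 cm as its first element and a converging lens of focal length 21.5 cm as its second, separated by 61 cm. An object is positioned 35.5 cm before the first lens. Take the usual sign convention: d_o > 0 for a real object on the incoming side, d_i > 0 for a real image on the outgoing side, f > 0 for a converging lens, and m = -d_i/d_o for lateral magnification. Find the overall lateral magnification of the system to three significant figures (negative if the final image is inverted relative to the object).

First lens: d_i1 = 1/(1/15.5 - 1/35.5) = 27.513 cm.
m_1 = -(27.513)/35.5 = -0.7750.
Object distance for lens 2: d_o2 = 61 - 27.513 = 33.487 cm.
Second lens: d_i2 = 1/(1/21.5 - 1/(33.487)) = 60.061 cm.
m_2 = -(60.061)/(33.487) = -1.7935.
Total m = m_1 x m_2 = (-0.7750)(-1.7935) = 1.3900.

1.39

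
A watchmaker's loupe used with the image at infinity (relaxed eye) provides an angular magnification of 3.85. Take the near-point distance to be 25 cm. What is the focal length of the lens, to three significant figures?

For the image at infinity, M = D/f.
f = D/M = 25/3.85 = 6.494 cm.

6.49 cm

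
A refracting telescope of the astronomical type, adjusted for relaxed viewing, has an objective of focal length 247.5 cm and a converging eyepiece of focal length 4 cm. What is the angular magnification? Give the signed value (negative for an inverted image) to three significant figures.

-61.9

M = -f_obj/f_eye = -247.5/(4) = -61.875.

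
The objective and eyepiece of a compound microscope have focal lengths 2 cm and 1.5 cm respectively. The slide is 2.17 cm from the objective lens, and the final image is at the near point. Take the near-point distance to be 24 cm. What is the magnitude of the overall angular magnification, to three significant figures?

200

Objective: 1/d_i = 1/f_obj - 1/d_o = 1/2 - 1/2.17 = 0.03917 cm^-1, so d_i = 25.529 cm.
m_obj = -d_i/d_o = -25.529/2.17 = -11.765.
Eyepiece angular magnification (image at near point): M_eye = 1 + D/f_e = 1 + 24/1.5 = 17.000.
Overall M = m_obj x M_eye = (-11.765)(17.000) = -200.00.
|M| = 200.00.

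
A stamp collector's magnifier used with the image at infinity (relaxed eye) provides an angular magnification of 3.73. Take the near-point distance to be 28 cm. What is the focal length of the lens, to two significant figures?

For the image at infinity, M = D/f.
f = D/M = 28/3.73 = 7.507 cm.

7.5 cm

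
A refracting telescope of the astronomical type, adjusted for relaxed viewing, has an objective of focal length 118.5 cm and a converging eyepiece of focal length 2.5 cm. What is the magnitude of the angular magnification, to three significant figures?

|M| = f_obj/|f_eye| = 118.5/2.5 = 47.400.

47.4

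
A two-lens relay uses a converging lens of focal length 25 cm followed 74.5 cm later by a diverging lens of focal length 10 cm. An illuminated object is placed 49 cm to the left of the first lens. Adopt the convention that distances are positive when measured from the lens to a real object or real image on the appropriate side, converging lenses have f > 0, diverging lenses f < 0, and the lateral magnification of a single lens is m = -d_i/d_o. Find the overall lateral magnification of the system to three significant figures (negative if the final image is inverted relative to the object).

Lens 1: 1/d_i1 = 1/f_1 - 1/d_o1 = 1/25 - 1/49 = 0.01959 cm^-1, so d_i1 = 51.042 cm.
m_1 = -(51.042)/49 = -1.0417.
Object distance for lens 2: d_o2 = 74.5 - 51.042 = 23.458 cm.
Lens 2: 1/d_i2 = 1/f_2 - 1/d_o2 = 1/(-10) - 1/(23.458) = -0.14263 cm^-1, so d_i2 = -7.011 cm.
m_2 = -(-7.011)/(23.458) = 0.2989.
Total m = m_1 x m_2 = (-1.0417)(0.2989) = -0.3113.

-0.311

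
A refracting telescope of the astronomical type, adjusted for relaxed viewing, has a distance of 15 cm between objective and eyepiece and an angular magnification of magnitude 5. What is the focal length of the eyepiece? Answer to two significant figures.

2.5 cm

In normal adjustment the tube length equals f_obj + f_eye and |M| = f_obj/f_eye.
So f_obj = 5 f_eye and 5 f_eye + f_eye = 15 cm, giving f_eye = 15/6 = 2.500 cm and f_obj = 12.500 cm.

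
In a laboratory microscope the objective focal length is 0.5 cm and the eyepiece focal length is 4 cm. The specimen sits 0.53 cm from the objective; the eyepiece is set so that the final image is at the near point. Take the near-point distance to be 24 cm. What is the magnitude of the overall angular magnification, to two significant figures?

Objective: 1/d_i = 1/f_obj - 1/d_o = 1/0.5 - 1/0.53 = 0.11321 cm^-1, so d_i = 8.833 cm.
m_obj = -d_i/d_o = -8.833/0.53 = -16.667.
Eyepiece angular magnification (image at near point): M_eye = 1 + D/f_e = 1 + 24/4 = 7.000.
Overall M = m_obj x M_eye = (-16.667)(7.000) = -116.67.
|M| = 116.67.

120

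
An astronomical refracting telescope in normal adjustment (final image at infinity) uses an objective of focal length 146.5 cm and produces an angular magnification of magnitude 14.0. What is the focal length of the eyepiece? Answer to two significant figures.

|M| = f_obj/f_eye, so f_eye = f_obj/|M| = 146.5/14.0 = 10.464 cm.

10 cm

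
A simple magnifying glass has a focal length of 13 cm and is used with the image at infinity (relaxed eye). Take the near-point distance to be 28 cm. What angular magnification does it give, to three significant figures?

2.15

M = D/f = 28/13 = 2.154.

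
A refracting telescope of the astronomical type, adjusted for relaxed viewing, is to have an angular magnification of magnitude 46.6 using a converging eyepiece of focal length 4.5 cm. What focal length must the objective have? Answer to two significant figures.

210 cm

|M| = f_obj/|f_eye|, so f_obj = |M| x |f_eye| = 46.6 x 4.5 = 209.700 cm.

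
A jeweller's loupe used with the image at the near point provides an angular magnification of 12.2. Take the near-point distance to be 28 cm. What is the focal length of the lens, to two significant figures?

For the image at the near point, M = 1 + D/f.
f = D/(M - 1) = 28/(12.2 - 1) = 2.500 cm.

2.5 cm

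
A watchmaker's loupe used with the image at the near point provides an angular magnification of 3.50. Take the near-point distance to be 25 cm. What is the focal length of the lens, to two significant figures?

10 cm

For the image at the near point, M = 1 + D/f.
f = D/(M - 1) = 25/(3.5 - 1) = 10.000 cm.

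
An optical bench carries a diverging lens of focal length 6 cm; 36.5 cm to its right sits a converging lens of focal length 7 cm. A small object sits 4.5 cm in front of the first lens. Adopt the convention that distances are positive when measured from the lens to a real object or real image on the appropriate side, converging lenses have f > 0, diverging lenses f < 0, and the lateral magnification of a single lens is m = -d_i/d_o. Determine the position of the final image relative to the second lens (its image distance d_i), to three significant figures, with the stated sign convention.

First lens: d_i1 = 1/(1/(-6) - 1/4.5) = -2.571 cm.
With d_i1 < 0 the first image is virtual and lies on the object side; the object distance for lens 2 is d_o2 = 36.5 - (-2.571) = 39.071 cm.
Second lens: d_i2 = 1/(1/7 - 1/(39.071)) = 8.528 cm.

8.53 cm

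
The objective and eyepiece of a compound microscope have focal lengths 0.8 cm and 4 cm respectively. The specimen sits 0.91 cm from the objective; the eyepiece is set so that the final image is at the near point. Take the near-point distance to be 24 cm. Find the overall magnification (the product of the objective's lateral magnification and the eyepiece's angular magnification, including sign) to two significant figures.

-51

Objective: 1/d_i = 1/f_obj - 1/d_o = 1/0.8 - 1/0.91 = 0.15110 cm^-1, so d_i = 6.618 cm.
m_obj = -d_i/d_o = -6.618/0.91 = -7.273.
Eyepiece angular magnification (image at near point): M_eye = 1 + D/f_e = 1 + 24/4 = 7.000.
Overall M = m_obj x M_eye = (-7.273)(7.000) = -50.91.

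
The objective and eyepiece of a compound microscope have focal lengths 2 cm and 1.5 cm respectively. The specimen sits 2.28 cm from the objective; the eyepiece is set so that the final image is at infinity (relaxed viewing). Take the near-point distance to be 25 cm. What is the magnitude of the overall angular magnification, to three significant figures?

119

Objective: 1/d_i = 1/f_obj - 1/d_o = 1/2 - 1/2.28 = 0.06140 cm^-1, so d_i = 16.286 cm.
m_obj = -d_i/d_o = -16.286/2.28 = -7.143.
Eyepiece angular magnification (image at infinity): M_eye = D/f_e = 25/1.5 = 16.667.
Overall M = m_obj x M_eye = (-7.143)(16.667) = -119.05.
|M| = 119.05.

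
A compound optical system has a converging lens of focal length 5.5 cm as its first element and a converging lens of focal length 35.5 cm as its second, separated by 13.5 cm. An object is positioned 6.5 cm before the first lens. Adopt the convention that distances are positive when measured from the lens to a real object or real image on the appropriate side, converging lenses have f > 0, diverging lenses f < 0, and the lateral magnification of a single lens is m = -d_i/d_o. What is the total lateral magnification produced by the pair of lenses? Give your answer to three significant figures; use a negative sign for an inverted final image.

Applying the thin-lens equation to the first lens, 1/5.5 = 1/6.5 + 1/d_i1, which gives d_i1 = 35.750 cm.
Its lateral magnification is m_1 = -d_i1/d_o1 = -(35.750)/6.5 = -5.5000.
Since 35.750 cm > 13.5 cm, the first image lies past the second lens and serves as a virtual object: d_o2 = L - d_i1 = -22.250 cm.
Applying the thin-lens equation again with f_2 = 35.5 cm and d_o2 = -22.250 cm gives d_i2 = 13.677 cm.
m_2 = -(13.677)/(-22.250) = 0.6147.
Total m = m_1 x m_2 = (-5.5000)(0.6147) = -3.3810.

-3.38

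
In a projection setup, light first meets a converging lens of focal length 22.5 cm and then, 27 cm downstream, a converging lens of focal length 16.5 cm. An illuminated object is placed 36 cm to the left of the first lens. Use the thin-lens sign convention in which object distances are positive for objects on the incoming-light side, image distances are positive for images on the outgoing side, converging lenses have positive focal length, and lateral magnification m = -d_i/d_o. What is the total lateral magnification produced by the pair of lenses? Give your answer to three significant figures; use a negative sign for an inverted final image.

-0.556

First lens: d_i1 = 1/(1/22.5 - 1/36) = 60.000 cm.
m_1 = -(60.000)/36 = -1.6667.
This image would form 60.000 cm past lens 1, i.e. 33.000 cm beyond lens 2, so it is a virtual object for lens 2: d_o2 = 27 - 60.000 = -33.000 cm.
Second lens: d_i2 = 1/(1/16.5 - 1/(-33.000)) = 11.000 cm.
m_2 = -(11.000)/(-33.000) = 0.3333.
The system's lateral magnification is m_1 m_2 = (-1.6667)(0.3333) = -0.5556.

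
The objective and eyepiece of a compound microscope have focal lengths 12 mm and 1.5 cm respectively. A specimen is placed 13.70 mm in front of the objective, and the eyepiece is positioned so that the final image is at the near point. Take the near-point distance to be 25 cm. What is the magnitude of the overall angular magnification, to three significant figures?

Convert to cm: f_obj = 12 mm = 1.2 cm; d_o = 13.70 mm = 1.37 cm.
Objective: 1/d_i = 1/f_obj - 1/d_o = 1/1.2 - 1/1.37 = 0.10341 cm^-1, so d_i = 9.671 cm.
m_obj = -d_i/d_o = -9.671/1.37 = -7.059.
Eyepiece angular magnification (image at near point): M_eye = 1 + D/f_e = 1 + 25/1.5 = 17.667.
Overall M = m_obj x M_eye = (-7.059)(17.667) = -124.71.
|M| = 124.71.

125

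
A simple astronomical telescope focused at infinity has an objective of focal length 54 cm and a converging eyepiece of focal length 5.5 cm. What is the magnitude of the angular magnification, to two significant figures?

|M| = f_obj/|f_eye| = 54/5.5 = 9.818.

9.8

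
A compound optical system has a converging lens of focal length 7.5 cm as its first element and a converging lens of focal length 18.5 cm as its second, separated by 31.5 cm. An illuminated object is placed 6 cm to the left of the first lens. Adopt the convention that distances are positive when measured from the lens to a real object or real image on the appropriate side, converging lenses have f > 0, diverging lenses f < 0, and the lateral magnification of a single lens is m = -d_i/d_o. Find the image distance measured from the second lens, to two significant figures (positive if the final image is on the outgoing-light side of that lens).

Applying the thin-lens equation to the first lens, 1/7.5 = 1/6 + 1/d_i1, which gives d_i1 = -30.000 cm.
With d_i1 < 0 the first image is virtual and lies on the object side; the object distance for lens 2 is d_o2 = 31.5 - (-30.000) = 61.500 cm.
Applying the thin-lens equation again with f_2 = 18.5 cm and d_o2 = 61.500 cm gives d_i2 = 26.459 cm.

26 cm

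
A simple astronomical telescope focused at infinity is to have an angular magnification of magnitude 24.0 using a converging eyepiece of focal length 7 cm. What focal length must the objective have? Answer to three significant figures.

168 cm

|M| = f_obj/|f_eye|, so f_obj = |M| x |f_eye| = 24.0 x 7 = 168.000 cm.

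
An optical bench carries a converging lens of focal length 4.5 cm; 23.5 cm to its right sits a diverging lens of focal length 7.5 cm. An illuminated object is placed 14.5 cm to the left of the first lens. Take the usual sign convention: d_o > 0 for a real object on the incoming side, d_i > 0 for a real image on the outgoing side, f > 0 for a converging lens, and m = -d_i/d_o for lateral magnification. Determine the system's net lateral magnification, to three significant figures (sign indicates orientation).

-0.138

Applying the thin-lens equation to the first lens, 1/4.5 = 1/14.5 + 1/d_i1, which gives d_i1 = 6.525 cm.
Its lateral magnification is m_1 = -d_i1/d_o1 = -(6.525)/14.5 = -0.4500.
The intermediate image is 6.525 cm to the right of lens 1, so d_o2 = L - d_i1 = 23.5 - 6.525 = 16.975 cm.
Applying the thin-lens equation again with f_2 = -7.5 cm and d_o2 = 16.975 cm gives d_i2 = -5.202 cm.
m_2 = -(-5.202)/(16.975) = 0.3064.
Total m = m_1 x m_2 = (-0.4500)(0.3064) = -0.1379.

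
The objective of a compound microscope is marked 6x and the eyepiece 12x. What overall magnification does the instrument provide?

72

The overall magnification of a compound microscope is the product of the objective and eyepiece magnifications:
M = M_obj x M_eye = 6 x 12 = 72.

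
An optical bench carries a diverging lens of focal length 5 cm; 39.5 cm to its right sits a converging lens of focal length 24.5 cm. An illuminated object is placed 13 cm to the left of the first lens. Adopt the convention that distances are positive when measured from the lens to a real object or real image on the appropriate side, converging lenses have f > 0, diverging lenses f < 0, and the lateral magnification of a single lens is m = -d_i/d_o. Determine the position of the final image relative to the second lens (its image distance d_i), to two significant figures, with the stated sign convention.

Lens 1: 1/d_i1 = 1/f_1 - 1/d_o1 = 1/(-5) - 1/13 = -0.27692 cm^-1, so d_i1 = -3.611 cm.
With d_i1 < 0 the first image is virtual and lies on the object side; the object distance for lens 2 is d_o2 = 39.5 - (-3.611) = 43.111 cm.
Lens 2: 1/d_i2 = 1/f_2 - 1/d_o2 = 1/24.5 - 1/(43.111) = 0.01762 cm^-1, so d_i2 = 56.752 cm.

57 cm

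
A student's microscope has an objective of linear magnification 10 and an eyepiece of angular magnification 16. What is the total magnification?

160

The overall magnification of a compound microscope is the product of the objective and eyepiece magnifications:
M = M_obj x M_eye = 10 x 16 = 160.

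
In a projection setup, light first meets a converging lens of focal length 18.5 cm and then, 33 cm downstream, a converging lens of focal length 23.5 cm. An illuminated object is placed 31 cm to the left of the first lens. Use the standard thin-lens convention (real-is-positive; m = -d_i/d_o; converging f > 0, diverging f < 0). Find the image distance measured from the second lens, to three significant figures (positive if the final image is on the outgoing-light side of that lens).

8.32 cm

Lens 1: 1/d_i1 = 1/f_1 - 1/d_o1 = 1/18.5 - 1/31 = 0.02180 cm^-1, so d_i1 = 45.880 cm.
This image would form 45.880 cm past lens 1, i.e. 12.880 cm beyond lens 2, so it is a virtual object for lens 2: d_o2 = 33 - 45.880 = -12.880 cm.
Lens 2: 1/d_i2 = 1/f_2 - 1/d_o2 = 1/23.5 - 1/(-12.880) = 0.12019 cm^-1, so d_i2 = 8.320 cm.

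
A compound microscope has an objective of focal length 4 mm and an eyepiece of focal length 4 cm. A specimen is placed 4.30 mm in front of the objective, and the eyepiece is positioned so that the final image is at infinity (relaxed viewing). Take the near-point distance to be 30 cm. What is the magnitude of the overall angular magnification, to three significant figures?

100

Convert to cm: f_obj = 4 mm = 0.4 cm; d_o = 4.30 mm = 0.43 cm.
Objective: 1/d_i = 1/f_obj - 1/d_o = 1/0.4 - 1/0.43 = 0.17442 cm^-1, so d_i = 5.733 cm.
m_obj = -d_i/d_o = -5.733/0.43 = -13.333.
Eyepiece angular magnification (image at infinity): M_eye = D/f_e = 30/4 = 7.500.
Overall M = m_obj x M_eye = (-13.333)(7.500) = -100.00.
|M| = 100.00.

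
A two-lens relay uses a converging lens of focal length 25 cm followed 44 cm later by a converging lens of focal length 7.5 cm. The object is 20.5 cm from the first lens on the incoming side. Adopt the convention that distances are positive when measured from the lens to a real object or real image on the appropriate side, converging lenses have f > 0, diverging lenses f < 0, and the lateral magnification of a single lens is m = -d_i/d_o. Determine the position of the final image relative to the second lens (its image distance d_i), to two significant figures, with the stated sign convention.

First lens: d_i1 = 1/(1/25 - 1/20.5) = -113.889 cm.
The intermediate image is virtual, 113.889 cm to the left of lens 1, so d_o2 = L - d_i1 = 44 - (-113.889) = 157.889 cm.
Second lens: d_i2 = 1/(1/7.5 - 1/(157.889)) = 7.874 cm.

7.9 cm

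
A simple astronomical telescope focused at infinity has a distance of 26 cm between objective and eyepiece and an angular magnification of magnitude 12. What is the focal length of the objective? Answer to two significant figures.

24 cm

In normal adjustment the tube length equals f_obj + f_eye and |M| = f_obj/f_eye.
So f_obj = 12 f_eye and 12 f_eye + f_eye = 26 cm, giving f_eye = 26/13 = 2.000 cm and f_obj = 24.000 cm.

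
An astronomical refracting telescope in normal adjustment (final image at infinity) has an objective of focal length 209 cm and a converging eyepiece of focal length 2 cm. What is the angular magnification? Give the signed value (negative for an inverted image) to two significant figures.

M = -f_obj/f_eye = -209/(2) = -104.500.

-100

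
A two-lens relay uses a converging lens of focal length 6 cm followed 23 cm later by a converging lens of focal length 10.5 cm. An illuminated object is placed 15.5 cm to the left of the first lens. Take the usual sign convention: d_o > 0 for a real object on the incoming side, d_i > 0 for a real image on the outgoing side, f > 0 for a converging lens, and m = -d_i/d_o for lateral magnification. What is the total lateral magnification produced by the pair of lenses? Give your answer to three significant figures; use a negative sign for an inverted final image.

2.45

Applying the thin-lens equation to the first lens, 1/6 = 1/15.5 + 1/d_i1, which gives d_i1 = 9.789 cm.
Its lateral magnification is m_1 = -d_i1/d_o1 = -(9.789)/15.5 = -0.6316.
Object distance for lens 2: d_o2 = 23 - 9.789 = 13.211 cm.
Applying the thin-lens equation again with f_2 = 10.5 cm and d_o2 = 13.211 cm gives d_i2 = 51.175 cm.
m_2 = -(51.175)/(13.211) = -3.8738.
Overall magnification: m = m_1 m_2 = 2.4466.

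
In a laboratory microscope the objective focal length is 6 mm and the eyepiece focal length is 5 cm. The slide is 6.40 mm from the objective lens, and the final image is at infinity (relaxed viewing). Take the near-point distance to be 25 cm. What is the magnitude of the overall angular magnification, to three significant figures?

75.0

Convert to cm: f_obj = 6 mm = 0.6 cm; d_o = 6.40 mm = 0.64 cm.
Objective: 1/d_i = 1/f_obj - 1/d_o = 1/0.6 - 1/0.64 = 0.10417 cm^-1, so d_i = 9.600 cm.
m_obj = -d_i/d_o = -9.600/0.64 = -15.000.
Eyepiece angular magnification (image at infinity): M_eye = D/f_e = 25/5 = 5.000.
Overall M = m_obj x M_eye = (-15.000)(5.000) = -75.00.
|M| = 75.00.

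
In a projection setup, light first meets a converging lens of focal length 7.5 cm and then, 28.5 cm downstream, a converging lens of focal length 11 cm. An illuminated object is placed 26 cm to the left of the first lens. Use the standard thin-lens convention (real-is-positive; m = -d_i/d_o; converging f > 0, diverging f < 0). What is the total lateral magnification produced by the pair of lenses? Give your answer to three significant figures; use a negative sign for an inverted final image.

First lens: d_i1 = 1/(1/7.5 - 1/26) = 10.541 cm.
m_1 = -(10.541)/26 = -0.4054.
Object distance for lens 2: d_o2 = 28.5 - 10.541 = 17.959 cm.
Second lens: d_i2 = 1/(1/11 - 1/(17.959)) = 28.386 cm.
m_2 = -(28.386)/(17.959) = -1.5806.
The system's lateral magnification is m_1 m_2 = (-0.4054)(-1.5806) = 0.6408.

0.641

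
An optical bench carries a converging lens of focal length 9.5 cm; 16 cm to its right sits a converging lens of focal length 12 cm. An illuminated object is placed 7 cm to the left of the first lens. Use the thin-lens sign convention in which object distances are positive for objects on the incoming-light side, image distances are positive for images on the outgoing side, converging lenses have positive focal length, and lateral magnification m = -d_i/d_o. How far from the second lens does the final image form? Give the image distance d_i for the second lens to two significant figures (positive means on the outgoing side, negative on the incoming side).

17 cm

Applying the thin-lens equation to the first lens, 1/9.5 = 1/7 + 1/d_i1, which gives d_i1 = -26.600 cm.
The intermediate image is virtual, 26.600 cm to the left of lens 1, so d_o2 = L - d_i1 = 16 - (-26.600) = 42.600 cm.
Applying the thin-lens equation again with f_2 = 12 cm and d_o2 = 42.600 cm gives d_i2 = 16.706 cm.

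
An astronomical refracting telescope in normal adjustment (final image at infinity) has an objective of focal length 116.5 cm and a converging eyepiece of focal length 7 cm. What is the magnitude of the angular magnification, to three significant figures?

16.6

|M| = f_obj/|f_eye| = 116.5/7 = 16.643.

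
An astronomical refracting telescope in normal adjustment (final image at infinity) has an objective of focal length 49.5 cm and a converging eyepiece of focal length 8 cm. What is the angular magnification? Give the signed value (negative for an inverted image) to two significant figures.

M = -f_obj/f_eye = -49.5/(8) = -6.188.

-6.2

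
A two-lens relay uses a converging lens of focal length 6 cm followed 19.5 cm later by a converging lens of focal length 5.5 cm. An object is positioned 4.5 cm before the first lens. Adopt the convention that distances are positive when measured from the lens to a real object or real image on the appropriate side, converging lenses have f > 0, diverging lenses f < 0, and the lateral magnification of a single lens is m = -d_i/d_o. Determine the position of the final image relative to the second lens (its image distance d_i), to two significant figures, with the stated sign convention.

First lens: d_i1 = 1/(1/6 - 1/4.5) = -18.000 cm.
With d_i1 < 0 the first image is virtual and lies on the object side; the object distance for lens 2 is d_o2 = 19.5 - (-18.000) = 37.500 cm.
Second lens: d_i2 = 1/(1/5.5 - 1/(37.500)) = 6.445 cm.

6.4 cm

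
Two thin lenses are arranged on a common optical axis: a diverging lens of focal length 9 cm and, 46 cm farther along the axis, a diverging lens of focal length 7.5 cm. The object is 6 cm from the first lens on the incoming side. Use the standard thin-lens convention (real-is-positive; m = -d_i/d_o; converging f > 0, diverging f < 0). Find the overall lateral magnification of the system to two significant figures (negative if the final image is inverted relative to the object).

Lens 1: 1/d_i1 = 1/f_1 - 1/d_o1 = 1/(-9) - 1/6 = -0.27778 cm^-1, so d_i1 = -3.600 cm.
m_1 = -(-3.600)/6 = 0.6000.
The intermediate image is virtual, 3.600 cm to the left of lens 1, so d_o2 = L - d_i1 = 46 - (-3.600) = 49.600 cm.
Lens 2: 1/d_i2 = 1/f_2 - 1/d_o2 = 1/(-7.5) - 1/(49.600) = -0.15349 cm^-1, so d_i2 = -6.515 cm.
m_2 = -(-6.515)/(49.600) = 0.1313.
Overall magnification: m = m_1 m_2 = 0.0788.

0.079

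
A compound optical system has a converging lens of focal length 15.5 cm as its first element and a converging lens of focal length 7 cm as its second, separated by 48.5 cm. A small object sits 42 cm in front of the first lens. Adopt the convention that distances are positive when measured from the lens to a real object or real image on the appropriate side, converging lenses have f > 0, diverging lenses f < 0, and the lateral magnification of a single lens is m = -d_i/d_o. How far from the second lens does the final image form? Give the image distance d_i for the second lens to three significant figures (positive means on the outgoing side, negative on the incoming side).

Lens 1: 1/d_i1 = 1/f_1 - 1/d_o1 = 1/15.5 - 1/42 = 0.04071 cm^-1, so d_i1 = 24.566 cm.
That image sits 23.934 cm in front of the second lens, so d_o2 = 23.934 cm.
Lens 2: 1/d_i2 = 1/f_2 - 1/d_o2 = 1/7 - 1/(23.934) = 0.10108 cm^-1, so d_i2 = 9.894 cm.

9.89 cm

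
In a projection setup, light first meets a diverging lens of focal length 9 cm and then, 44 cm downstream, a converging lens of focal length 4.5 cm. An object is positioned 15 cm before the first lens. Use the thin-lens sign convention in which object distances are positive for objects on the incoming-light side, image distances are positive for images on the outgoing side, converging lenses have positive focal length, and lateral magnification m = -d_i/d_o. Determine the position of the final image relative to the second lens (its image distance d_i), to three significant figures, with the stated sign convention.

Applying the thin-lens equation to the first lens, 1/(-9) = 1/15 + 1/d_i1, which gives d_i1 = -5.625 cm.
The intermediate image is virtual, 5.625 cm to the left of lens 1, so d_o2 = L - d_i1 = 44 - (-5.625) = 49.625 cm.
Applying the thin-lens equation again with f_2 = 4.5 cm and d_o2 = 49.625 cm gives d_i2 = 4.949 cm.

4.95 cm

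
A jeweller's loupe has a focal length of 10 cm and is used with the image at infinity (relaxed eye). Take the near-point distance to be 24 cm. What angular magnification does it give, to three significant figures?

2.40

M = D/f = 24/10 = 2.400.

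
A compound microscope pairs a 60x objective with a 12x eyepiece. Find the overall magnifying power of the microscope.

The overall magnification of a compound microscope is the product of the objective and eyepiece magnifications:
M = M_obj x M_eye = 60 x 12 = 720.

720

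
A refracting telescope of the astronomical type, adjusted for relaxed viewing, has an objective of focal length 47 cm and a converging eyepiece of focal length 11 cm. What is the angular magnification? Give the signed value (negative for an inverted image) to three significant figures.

-4.27

M = -f_obj/f_eye = -47/(11) = -4.273.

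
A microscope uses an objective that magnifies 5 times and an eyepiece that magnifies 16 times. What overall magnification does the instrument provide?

The overall magnification of a compound microscope is the product of the objective and eyepiece magnifications:
M = M_obj x M_eye = 5 x 16 = 80.

80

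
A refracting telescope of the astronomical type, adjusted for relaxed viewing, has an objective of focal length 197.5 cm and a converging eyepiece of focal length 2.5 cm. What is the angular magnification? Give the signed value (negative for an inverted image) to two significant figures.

-79

M = -f_obj/f_eye = -197.5/(2.5) = -79.000.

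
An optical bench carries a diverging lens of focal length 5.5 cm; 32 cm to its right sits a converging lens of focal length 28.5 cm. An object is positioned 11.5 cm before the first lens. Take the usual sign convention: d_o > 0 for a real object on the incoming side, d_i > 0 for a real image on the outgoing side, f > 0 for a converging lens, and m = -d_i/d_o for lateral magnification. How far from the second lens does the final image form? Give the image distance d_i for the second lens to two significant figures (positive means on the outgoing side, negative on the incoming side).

First lens: d_i1 = 1/(1/(-5.5) - 1/11.5) = -3.721 cm.
With d_i1 < 0 the first image is virtual and lies on the object side; the object distance for lens 2 is d_o2 = 32 - (-3.721) = 35.721 cm.
Second lens: d_i2 = 1/(1/28.5 - 1/(35.721)) = 140.991 cm.

140 cm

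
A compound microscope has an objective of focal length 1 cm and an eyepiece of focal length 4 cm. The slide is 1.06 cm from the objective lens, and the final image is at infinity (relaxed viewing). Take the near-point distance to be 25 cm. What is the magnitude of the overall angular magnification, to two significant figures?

Objective: 1/d_i = 1/f_obj - 1/d_o = 1/1 - 1/1.06 = 0.05660 cm^-1, so d_i = 17.667 cm.
m_obj = -d_i/d_o = -17.667/1.06 = -16.667.
Eyepiece angular magnification (image at infinity): M_eye = D/f_e = 25/4 = 6.250.
Overall M = m_obj x M_eye = (-16.667)(6.250) = -104.17.
|M| = 104.17.

100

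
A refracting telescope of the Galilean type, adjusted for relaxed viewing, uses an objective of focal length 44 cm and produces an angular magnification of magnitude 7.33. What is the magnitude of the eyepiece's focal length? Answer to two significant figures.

6.0 cm

|M| = f_obj/|f_eye|, so |f_eye| = f_obj/|M| = 44/7.33 = 6.003 cm.
(The eyepiece is diverging, so its signed focal length is -6.003 cm.)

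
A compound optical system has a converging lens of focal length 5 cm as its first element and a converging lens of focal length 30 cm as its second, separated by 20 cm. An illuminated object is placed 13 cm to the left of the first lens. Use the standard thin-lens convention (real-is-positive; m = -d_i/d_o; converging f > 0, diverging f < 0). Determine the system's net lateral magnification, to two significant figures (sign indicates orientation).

-1.0

Applying the thin-lens equation to the first lens, 1/5 = 1/13 + 1/d_i1, which gives d_i1 = 8.125 cm.
Its lateral magnification is m_1 = -d_i1/d_o1 = -(8.125)/13 = -0.6250.
The intermediate image is 8.125 cm to the right of lens 1, so d_o2 = L - d_i1 = 20 - 8.125 = 11.875 cm.
Applying the thin-lens equation again with f_2 = 30 cm and d_o2 = 11.875 cm gives d_i2 = -19.655 cm.
m_2 = -(-19.655)/(11.875) = 1.6552.
Total m = m_1 x m_2 = (-0.6250)(1.6552) = -1.0345.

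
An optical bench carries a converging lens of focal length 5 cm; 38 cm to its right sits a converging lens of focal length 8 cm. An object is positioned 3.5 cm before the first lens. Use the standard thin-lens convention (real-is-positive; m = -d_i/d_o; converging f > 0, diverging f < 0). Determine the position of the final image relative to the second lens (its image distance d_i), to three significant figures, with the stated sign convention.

9.54 cm

Applying the thin-lens equation to the first lens, 1/5 = 1/3.5 + 1/d_i1, which gives d_i1 = -11.667 cm.
The intermediate image is virtual, 11.667 cm to the left of lens 1, so d_o2 = L - d_i1 = 38 - (-11.667) = 49.667 cm.
Applying the thin-lens equation again with f_2 = 8 cm and d_o2 = 49.667 cm gives d_i2 = 9.536 cm.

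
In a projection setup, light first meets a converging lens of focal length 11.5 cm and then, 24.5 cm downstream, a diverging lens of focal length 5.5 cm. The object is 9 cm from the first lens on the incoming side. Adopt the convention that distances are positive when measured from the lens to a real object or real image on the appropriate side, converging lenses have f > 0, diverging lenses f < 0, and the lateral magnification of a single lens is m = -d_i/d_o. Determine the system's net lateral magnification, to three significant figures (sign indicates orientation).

0.354

Lens 1: 1/d_i1 = 1/f_1 - 1/d_o1 = 1/11.5 - 1/9 = -0.02415 cm^-1, so d_i1 = -41.400 cm.
m_1 = -(-41.400)/9 = 4.6000.
With d_i1 < 0 the first image is virtual and lies on the object side; the object distance for lens 2 is d_o2 = 24.5 - (-41.400) = 65.900 cm.
Lens 2: 1/d_i2 = 1/f_2 - 1/d_o2 = 1/(-5.5) - 1/(65.900) = -0.19699 cm^-1, so d_i2 = -5.076 cm.
m_2 = -(-5.076)/(65.900) = 0.0770.
The system's lateral magnification is m_1 m_2 = (4.6000)(0.0770) = 0.3543.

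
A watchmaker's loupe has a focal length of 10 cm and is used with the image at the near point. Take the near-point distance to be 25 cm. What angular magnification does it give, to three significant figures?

M = 1 + D/f = 1 + 25/10 = 3.500.

3.50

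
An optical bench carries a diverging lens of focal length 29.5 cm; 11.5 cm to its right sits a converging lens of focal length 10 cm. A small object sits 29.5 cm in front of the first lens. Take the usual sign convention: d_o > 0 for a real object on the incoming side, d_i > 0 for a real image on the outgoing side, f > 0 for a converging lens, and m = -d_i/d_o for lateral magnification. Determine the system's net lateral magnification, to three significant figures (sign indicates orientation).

-0.308

Lens 1: 1/d_i1 = 1/f_1 - 1/d_o1 = 1/(-29.5) - 1/29.5 = -0.06780 cm^-1, so d_i1 = -14.750 cm.
m_1 = -(-14.750)/29.5 = 0.5000.
The intermediate image is virtual, 14.750 cm to the left of lens 1, so d_o2 = L - d_i1 = 11.5 - (-14.750) = 26.250 cm.
Lens 2: 1/d_i2 = 1/f_2 - 1/d_o2 = 1/10 - 1/(26.250) = 0.06190 cm^-1, so d_i2 = 16.154 cm.
m_2 = -(16.154)/(26.250) = -0.6154.
Overall magnification: m = m_1 m_2 = -0.3077.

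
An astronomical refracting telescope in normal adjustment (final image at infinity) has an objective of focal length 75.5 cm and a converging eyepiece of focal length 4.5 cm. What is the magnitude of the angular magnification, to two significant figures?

|M| = f_obj/|f_eye| = 75.5/4.5 = 16.778.

17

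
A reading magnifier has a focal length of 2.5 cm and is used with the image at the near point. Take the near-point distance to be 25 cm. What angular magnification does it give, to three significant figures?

11.0

M = 1 + D/f = 1 + 25/2.5 = 11.000.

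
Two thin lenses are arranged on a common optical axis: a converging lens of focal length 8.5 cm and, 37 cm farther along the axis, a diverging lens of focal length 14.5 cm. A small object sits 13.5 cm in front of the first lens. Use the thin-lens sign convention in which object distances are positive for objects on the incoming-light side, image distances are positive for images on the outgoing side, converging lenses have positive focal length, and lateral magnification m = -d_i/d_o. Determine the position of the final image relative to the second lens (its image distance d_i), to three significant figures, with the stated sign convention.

Lens 1: 1/d_i1 = 1/f_1 - 1/d_o1 = 1/8.5 - 1/13.5 = 0.04357 cm^-1, so d_i1 = 22.950 cm.
The intermediate image is 22.950 cm to the right of lens 1, so d_o2 = L - d_i1 = 37 - 22.950 = 14.050 cm.
Lens 2: 1/d_i2 = 1/f_2 - 1/d_o2 = 1/(-14.5) - 1/(14.050) = -0.14014 cm^-1, so d_i2 = -7.136 cm.

-7.14 cm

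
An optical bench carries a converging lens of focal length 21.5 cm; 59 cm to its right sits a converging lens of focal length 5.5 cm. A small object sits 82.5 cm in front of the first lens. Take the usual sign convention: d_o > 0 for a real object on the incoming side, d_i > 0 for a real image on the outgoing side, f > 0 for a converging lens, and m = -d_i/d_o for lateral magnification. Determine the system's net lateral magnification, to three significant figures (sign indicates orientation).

Applying the thin-lens equation to the first lens, 1/21.5 = 1/82.5 + 1/d_i1, which gives d_i1 = 29.078 cm.
Its lateral magnification is m_1 = -d_i1/d_o1 = -(29.078)/82.5 = -0.3525.
Object distance for lens 2: d_o2 = 59 - 29.078 = 29.922 cm.
Applying the thin-lens equation again with f_2 = 5.5 cm and d_o2 = 29.922 cm gives d_i2 = 6.739 cm.
m_2 = -(6.739)/(29.922) = -0.2252.
The system's lateral magnification is m_1 m_2 = (-0.3525)(-0.2252) = 0.0794.

0.0794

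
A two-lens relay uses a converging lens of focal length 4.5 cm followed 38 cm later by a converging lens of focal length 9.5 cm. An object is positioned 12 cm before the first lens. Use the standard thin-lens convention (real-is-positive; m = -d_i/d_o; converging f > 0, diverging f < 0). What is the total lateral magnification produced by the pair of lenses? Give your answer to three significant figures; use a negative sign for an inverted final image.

First lens: d_i1 = 1/(1/4.5 - 1/12) = 7.200 cm.
m_1 = -(7.200)/12 = -0.6000.
Object distance for lens 2: d_o2 = 38 - 7.200 = 30.800 cm.
Second lens: d_i2 = 1/(1/9.5 - 1/(30.800)) = 13.737 cm.
m_2 = -(13.737)/(30.800) = -0.4460.
The system's lateral magnification is m_1 m_2 = (-0.6000)(-0.4460) = 0.2676.

0.268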